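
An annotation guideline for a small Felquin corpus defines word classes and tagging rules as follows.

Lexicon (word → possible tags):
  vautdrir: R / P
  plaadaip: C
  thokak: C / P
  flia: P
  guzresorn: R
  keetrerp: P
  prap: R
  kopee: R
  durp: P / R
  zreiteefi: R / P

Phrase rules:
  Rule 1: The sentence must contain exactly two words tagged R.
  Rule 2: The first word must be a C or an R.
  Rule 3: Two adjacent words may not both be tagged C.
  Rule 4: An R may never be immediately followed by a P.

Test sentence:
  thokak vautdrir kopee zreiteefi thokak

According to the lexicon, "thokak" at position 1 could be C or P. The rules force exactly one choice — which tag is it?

C

Candidates per position — 1:thokak {C,P}; 2:vautdrir {R,P}; 3:kopee {R}; 4:zreiteefi {R,P}; 5:thokak {C,P}.
Word 1 cannot be P — rule 2 would then fail for every completion. It is C.
Word 4 cannot be P — rule 4 would then fail for every completion. It is R.
Word 5 cannot be P — rule 4 would then fail for every completion. It is C.
Word 2 cannot be R — rule 1 would then fail for every completion. It is P.
The only consistent sequence is: C P R R C.
Rule-by-rule: rule 1 ok; rule 2 ok; rule 3 ok; rule 4 ok.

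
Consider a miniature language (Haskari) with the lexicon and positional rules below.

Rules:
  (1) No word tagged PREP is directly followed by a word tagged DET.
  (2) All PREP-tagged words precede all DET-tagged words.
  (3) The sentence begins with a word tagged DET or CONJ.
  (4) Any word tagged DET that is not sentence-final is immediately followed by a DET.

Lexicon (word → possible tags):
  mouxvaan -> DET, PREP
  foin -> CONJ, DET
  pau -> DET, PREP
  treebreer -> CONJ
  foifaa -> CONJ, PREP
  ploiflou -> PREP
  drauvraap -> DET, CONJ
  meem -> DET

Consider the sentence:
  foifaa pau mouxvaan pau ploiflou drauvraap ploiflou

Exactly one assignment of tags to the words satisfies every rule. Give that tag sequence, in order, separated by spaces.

CONJ PREP PREP PREP PREP CONJ PREP

Candidates per position — 1:foifaa {CONJ,PREP}; 2:pau {DET,PREP}; 3:mouxvaan {DET,PREP}; 4:pau {DET,PREP}; 5:ploiflou {PREP}; 6:drauvraap {DET,CONJ}; 7:ploiflou {PREP}.
Position 1: tagging it PREP would leave rule 3 unsatisfiable, so it must be CONJ.
Position 2: tagging it DET would leave rule 2 unsatisfiable, so it must be PREP.
Position 3: tagging it DET would leave rule 1 unsatisfiable, so it must be PREP.
Position 4: tagging it DET would leave rule 1 unsatisfiable, so it must be PREP.
Position 6: tagging it DET would leave rule 1 unsatisfiable, so it must be CONJ.
So the tagging must be: CONJ PREP PREP PREP PREP CONJ PREP.
Checking: rule 1 holds; rule 2 holds; rule 3 holds; rule 4 holds.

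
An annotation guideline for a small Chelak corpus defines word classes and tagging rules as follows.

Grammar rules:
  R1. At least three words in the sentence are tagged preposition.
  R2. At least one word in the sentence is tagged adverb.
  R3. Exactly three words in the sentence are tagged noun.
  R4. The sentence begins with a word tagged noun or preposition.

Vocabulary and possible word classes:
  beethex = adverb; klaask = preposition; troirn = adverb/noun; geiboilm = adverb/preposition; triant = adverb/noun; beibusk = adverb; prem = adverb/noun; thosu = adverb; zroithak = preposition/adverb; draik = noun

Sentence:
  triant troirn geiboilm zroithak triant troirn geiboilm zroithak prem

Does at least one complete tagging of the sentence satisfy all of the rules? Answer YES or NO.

Candidates per position — 1:triant {adverb,noun}; 2:troirn {adverb,noun}; 3:geiboilm {adverb,preposition}; 4:zroithak {preposition,adverb}; 5:triant {adverb,noun}; 6:troirn {adverb,noun}; 7:geiboilm {adverb,preposition}; 8:zroithak {preposition,adverb}; 9:prem {adverb,noun}.
One satisfying assignment: noun noun preposition preposition adverb adverb preposition adverb noun.
Check: rule 1 ✓; rule 2 ✓; rule 3 ✓; rule 4 ✓.

YES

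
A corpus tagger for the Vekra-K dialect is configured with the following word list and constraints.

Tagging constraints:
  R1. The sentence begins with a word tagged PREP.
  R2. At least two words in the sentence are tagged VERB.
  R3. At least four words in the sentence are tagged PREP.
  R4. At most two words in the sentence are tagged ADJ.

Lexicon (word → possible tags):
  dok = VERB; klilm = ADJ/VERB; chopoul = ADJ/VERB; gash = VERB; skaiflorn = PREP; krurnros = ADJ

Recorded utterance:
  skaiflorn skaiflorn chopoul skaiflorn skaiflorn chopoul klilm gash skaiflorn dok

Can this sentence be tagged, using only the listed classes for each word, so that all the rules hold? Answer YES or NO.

Candidates per position — 1:skaiflorn {PREP}; 2:skaiflorn {PREP}; 3:chopoul {ADJ,VERB}; 4:skaiflorn {PREP}; 5:skaiflorn {PREP}; 6:chopoul {ADJ,VERB}; 7:klilm {ADJ,VERB}; 8:gash {VERB}; 9:skaiflorn {PREP}; 10:dok {VERB}.
One satisfying assignment: PREP PREP ADJ PREP PREP ADJ VERB VERB PREP VERB.
Check: rule 1 ok; rule 2 ok; rule 3 ok; rule 4 ok.

YES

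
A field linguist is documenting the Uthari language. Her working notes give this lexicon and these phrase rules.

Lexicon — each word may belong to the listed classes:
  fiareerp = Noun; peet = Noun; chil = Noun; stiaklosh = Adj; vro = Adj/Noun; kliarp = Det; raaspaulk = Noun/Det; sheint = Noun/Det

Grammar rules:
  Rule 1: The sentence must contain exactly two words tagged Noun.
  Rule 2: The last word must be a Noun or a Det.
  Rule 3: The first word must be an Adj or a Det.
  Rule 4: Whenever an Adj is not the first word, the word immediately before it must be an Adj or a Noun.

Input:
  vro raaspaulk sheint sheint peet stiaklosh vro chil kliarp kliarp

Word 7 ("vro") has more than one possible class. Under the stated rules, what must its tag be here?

Candidates per position — 1:vro {Adj,Noun}; 2:raaspaulk {Noun,Det}; 3:sheint {Noun,Det}; 4:sheint {Noun,Det}; 5:peet {Noun}; 6:stiaklosh {Adj}; 7:vro {Adj,Noun}; 8:chil {Noun}; 9:kliarp {Det}; 10:kliarp {Det}.
Position 1: tagging it Noun would leave rule 1 unsatisfiable, so it must be Adj.
Position 2: tagging it Noun would leave rule 1 unsatisfiable, so it must be Det.
Position 3: tagging it Noun would leave rule 1 unsatisfiable, so it must be Det.
Position 4: tagging it Noun would leave rule 1 unsatisfiable, so it must be Det.
Position 7: tagging it Noun would leave rule 1 unsatisfiable, so it must be Adj.
The unique satisfying tagging is: Adj Det Det Det Noun Adj Adj Noun Det Det.
Rule-by-rule: rule 1 ok; rule 2 ok; rule 3 ok; rule 4 ok.

Adj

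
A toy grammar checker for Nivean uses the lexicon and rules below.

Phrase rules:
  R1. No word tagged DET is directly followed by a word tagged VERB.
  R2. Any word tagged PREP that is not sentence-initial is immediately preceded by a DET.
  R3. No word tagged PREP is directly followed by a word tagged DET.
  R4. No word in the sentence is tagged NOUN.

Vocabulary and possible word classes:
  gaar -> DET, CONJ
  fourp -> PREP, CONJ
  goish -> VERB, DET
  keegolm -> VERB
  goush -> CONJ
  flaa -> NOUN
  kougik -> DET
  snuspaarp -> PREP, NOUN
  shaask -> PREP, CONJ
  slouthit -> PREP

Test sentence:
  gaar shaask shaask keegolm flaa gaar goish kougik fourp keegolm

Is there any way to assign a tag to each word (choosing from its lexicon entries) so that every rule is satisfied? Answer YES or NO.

NO

Candidates per position — 1:gaar {DET,CONJ}; 2:shaask {PREP,CONJ}; 3:shaask {PREP,CONJ}; 4:keegolm {VERB}; 5:flaa {NOUN}; 6:gaar {DET,CONJ}; 7:goish {VERB,DET}; 8:kougik {DET}; 9:fourp {PREP,CONJ}; 10:keegolm {VERB}.
Rule 4 cannot be satisfied by any choice of tags from the lexicon.
So there is no consistent tagging.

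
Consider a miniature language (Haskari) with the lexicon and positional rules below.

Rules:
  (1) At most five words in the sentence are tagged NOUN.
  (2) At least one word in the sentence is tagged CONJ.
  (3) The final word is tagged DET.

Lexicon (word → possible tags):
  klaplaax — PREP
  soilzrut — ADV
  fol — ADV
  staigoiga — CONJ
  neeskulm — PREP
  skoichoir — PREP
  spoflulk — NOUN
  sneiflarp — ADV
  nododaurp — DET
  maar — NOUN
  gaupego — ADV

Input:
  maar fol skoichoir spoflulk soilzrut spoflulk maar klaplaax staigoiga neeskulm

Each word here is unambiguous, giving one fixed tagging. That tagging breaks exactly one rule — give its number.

3

Fixed tagging: NOUN ADV PREP NOUN ADV NOUN NOUN PREP CONJ PREP.
Applying the rules: R1 ✓, R2 ✓, R3 ✗.
Only rule 3 fails.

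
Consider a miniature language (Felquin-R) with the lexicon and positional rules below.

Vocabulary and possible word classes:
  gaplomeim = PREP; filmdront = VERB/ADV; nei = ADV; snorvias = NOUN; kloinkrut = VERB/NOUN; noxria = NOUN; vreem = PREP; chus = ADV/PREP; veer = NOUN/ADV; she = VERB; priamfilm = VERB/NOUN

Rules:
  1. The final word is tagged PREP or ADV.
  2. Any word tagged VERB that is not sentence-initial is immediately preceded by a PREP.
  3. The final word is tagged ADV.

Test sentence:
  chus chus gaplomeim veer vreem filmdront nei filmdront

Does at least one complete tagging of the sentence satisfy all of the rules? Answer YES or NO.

Candidates per position — 1:chus {ADV,PREP}; 2:chus {ADV,PREP}; 3:gaplomeim {PREP}; 4:veer {NOUN,ADV}; 5:vreem {PREP}; 6:filmdront {VERB,ADV}; 7:nei {ADV}; 8:filmdront {VERB,ADV}.
One satisfying assignment: PREP ADV PREP NOUN PREP VERB ADV ADV.
Checking: rule 1 ✓; rule 2 ✓; rule 3 ✓.

YES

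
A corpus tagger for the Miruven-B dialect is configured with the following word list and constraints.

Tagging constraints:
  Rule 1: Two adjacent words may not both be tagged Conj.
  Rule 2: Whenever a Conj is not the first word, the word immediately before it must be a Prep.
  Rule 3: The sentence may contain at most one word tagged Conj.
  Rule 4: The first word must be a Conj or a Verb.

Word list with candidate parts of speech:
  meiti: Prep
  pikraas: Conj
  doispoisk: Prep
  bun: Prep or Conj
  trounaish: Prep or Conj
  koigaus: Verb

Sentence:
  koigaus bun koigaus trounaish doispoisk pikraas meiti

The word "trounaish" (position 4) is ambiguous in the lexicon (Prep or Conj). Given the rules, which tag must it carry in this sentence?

Prep

Candidates per position — 1:koigaus {Verb}; 2:bun {Prep,Conj}; 3:koigaus {Verb}; 4:trounaish {Prep,Conj}; 5:doispoisk {Prep}; 6:pikraas {Conj}; 7:meiti {Prep}.
Word 2 cannot be Conj — rule 2 would then fail for every completion. It is Prep.
Word 4 cannot be Conj — rule 2 would then fail for every completion. It is Prep.
The only consistent sequence is: Verb Prep Verb Prep Prep Conj Prep.
Verifying each rule — rule 1 satisfied; rule 2 satisfied; rule 3 satisfied; rule 4 satisfied.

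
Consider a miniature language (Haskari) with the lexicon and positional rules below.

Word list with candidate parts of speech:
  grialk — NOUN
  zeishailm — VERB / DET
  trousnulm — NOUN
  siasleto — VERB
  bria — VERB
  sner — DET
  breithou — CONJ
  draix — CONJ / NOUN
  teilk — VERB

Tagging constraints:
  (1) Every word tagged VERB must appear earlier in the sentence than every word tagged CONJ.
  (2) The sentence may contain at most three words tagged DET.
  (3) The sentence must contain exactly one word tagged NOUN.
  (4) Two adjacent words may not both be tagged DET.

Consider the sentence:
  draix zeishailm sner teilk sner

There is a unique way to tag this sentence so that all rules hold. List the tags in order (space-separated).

NOUN VERB DET VERB DET

Candidates per position — 1:draix {CONJ,NOUN}; 2:zeishailm {VERB,DET}; 3:sner {DET}; 4:teilk {VERB}; 5:sner {DET}.
If word 1 were CONJ, no tagging could satisfy rule 1; so word 1 is NOUN.
If word 2 were DET, no tagging could satisfy rule 4; so word 2 is VERB.
So the tagging must be: NOUN VERB DET VERB DET.
Checking: rule 1 ok; rule 2 ok; rule 3 ok; rule 4 ok.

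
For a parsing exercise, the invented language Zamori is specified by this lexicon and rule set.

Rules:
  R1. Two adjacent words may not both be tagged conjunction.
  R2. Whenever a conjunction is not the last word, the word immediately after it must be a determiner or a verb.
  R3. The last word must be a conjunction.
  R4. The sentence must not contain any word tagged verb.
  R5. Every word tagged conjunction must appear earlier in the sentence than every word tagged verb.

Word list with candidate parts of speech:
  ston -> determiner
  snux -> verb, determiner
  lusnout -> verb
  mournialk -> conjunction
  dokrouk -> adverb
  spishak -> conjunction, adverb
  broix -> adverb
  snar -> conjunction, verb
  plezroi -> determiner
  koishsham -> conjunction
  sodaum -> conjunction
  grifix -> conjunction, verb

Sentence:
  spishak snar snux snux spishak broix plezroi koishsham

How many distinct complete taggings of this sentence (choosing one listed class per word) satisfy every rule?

Candidates per position — 1:spishak {conjunction,adverb}; 2:snar {conjunction,verb}; 3:snux {verb,determiner}; 4:snux {verb,determiner}; 5:spishak {conjunction,adverb}; 6:broix {adverb}; 7:plezroi {determiner}; 8:koishsham {conjunction}.
There are 32 candidate sequences in total.
The sequences that satisfy every rule: adverb conjunction determiner determiner adverb adverb determiner conjunction.
Count = 1.

1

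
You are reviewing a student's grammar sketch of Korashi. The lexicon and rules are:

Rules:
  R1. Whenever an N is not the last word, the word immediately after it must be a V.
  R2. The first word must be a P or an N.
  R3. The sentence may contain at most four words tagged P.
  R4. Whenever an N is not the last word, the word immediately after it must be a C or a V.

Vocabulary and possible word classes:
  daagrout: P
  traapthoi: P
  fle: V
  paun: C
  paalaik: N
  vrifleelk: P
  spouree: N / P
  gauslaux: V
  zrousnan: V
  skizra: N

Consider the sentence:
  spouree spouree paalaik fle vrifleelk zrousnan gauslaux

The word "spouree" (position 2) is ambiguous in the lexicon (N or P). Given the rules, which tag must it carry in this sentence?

Candidates per position — 1:spouree {N,P}; 2:spouree {N,P}; 3:paalaik {N}; 4:fle {V}; 5:vrifleelk {P}; 6:zrousnan {V}; 7:gauslaux {V}.
Position 1: tagging it N would leave rule 1 unsatisfiable, so it must be P.
Position 2: tagging it N would leave rule 1 unsatisfiable, so it must be P.
So the tagging must be: P P N V P V V.
Rule-by-rule: rule 1 holds; rule 2 holds; rule 3 holds; rule 4 holds.

P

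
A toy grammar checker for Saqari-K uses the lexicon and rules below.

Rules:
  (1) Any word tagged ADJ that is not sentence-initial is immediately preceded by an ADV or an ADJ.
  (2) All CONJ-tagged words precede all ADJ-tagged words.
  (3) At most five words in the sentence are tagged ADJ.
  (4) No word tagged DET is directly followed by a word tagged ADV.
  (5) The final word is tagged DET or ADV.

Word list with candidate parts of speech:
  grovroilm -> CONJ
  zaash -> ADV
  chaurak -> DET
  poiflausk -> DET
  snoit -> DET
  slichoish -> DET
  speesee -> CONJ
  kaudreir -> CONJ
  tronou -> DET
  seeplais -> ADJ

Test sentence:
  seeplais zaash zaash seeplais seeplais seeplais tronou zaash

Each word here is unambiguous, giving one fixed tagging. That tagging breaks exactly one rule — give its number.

4

Fixed tagging: ADJ ADV ADV ADJ ADJ ADJ DET ADV.
Rule check: R1 pass, R2 pass, R3 pass, R4 fail, R5 pass.
Only rule 4 fails.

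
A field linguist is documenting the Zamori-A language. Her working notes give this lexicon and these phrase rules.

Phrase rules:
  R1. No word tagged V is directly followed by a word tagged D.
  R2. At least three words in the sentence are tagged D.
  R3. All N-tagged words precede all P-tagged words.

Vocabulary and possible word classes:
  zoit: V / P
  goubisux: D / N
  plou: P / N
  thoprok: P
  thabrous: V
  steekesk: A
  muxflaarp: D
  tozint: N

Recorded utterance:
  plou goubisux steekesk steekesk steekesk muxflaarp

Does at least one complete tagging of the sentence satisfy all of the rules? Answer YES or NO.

Candidates per position — 1:plou {P,N}; 2:goubisux {D,N}; 3:steekesk {A}; 4:steekesk {A}; 5:steekesk {A}; 6:muxflaarp {D}.
Rule 2 cannot be satisfied by any choice of tags from the lexicon.
So there is no consistent tagging.

NO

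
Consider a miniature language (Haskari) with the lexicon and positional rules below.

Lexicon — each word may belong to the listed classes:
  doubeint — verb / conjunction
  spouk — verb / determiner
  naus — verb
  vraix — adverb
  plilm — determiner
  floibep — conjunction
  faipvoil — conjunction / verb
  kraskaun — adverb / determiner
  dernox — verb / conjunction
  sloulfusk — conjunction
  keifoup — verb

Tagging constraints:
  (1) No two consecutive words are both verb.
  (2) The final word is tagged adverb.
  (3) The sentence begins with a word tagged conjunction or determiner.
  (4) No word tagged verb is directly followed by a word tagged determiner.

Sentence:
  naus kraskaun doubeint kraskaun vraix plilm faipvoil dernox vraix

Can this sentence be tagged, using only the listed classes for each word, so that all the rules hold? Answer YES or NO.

Candidates per position — 1:naus {verb}; 2:kraskaun {adverb,determiner}; 3:doubeint {verb,conjunction}; 4:kraskaun {adverb,determiner}; 5:vraix {adverb}; 6:plilm {determiner}; 7:faipvoil {conjunction,verb}; 8:dernox {verb,conjunction}; 9:vraix {adverb}.
Rule 3 cannot be satisfied by any choice of tags from the lexicon.
So there is no consistent tagging.

NO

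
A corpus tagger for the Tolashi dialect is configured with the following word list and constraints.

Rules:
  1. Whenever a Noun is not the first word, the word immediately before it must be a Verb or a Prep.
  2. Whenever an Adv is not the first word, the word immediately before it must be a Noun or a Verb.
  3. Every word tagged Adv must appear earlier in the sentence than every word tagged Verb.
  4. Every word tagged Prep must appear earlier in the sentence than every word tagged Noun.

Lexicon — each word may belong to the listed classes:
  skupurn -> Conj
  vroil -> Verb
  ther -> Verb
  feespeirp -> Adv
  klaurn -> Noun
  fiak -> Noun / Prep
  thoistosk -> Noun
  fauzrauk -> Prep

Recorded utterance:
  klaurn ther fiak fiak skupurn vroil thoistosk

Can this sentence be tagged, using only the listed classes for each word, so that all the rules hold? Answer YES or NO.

NO

Candidates per position — 1:klaurn {Noun}; 2:ther {Verb}; 3:fiak {Noun,Prep}; 4:fiak {Noun,Prep}; 5:skupurn {Conj}; 6:vroil {Verb}; 7:thoistosk {Noun}.
Every candidate sequence violates at least one rule; no consistent tagging exists.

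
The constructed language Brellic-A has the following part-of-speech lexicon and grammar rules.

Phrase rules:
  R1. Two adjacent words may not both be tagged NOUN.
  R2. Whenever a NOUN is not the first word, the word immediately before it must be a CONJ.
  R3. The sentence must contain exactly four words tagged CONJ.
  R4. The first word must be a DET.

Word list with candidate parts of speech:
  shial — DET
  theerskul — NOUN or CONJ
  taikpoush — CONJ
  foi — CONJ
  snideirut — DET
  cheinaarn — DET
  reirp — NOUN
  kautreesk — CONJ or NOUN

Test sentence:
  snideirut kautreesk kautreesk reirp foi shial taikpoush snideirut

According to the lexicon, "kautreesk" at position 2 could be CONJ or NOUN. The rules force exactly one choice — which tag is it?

Candidates per position — 1:snideirut {DET}; 2:kautreesk {CONJ,NOUN}; 3:kautreesk {CONJ,NOUN}; 4:reirp {NOUN}; 5:foi {CONJ}; 6:shial {DET}; 7:taikpoush {CONJ}; 8:snideirut {DET}.
If word 2 were NOUN, no tagging could satisfy rule 2; so word 2 is CONJ.
If word 3 were NOUN, no tagging could satisfy rule 1; so word 3 is CONJ.
So the tagging must be: DET CONJ CONJ NOUN CONJ DET CONJ DET.
Rule-by-rule: rule 1 satisfied; rule 2 satisfied; rule 3 satisfied; rule 4 satisfied.

CONJ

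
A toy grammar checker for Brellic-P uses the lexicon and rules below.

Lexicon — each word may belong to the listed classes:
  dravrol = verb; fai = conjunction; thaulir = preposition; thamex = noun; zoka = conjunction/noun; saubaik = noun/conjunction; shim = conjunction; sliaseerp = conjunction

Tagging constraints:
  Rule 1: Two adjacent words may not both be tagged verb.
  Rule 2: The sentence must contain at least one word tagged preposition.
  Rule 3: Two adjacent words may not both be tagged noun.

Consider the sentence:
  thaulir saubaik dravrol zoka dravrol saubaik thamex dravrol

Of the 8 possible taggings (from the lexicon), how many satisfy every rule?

4

Candidates per position — 1:thaulir {preposition}; 2:saubaik {noun,conjunction}; 3:dravrol {verb}; 4:zoka {conjunction,noun}; 5:dravrol {verb}; 6:saubaik {noun,conjunction}; 7:thamex {noun}; 8:dravrol {verb}.
There are 8 candidate sequences in total.
The sequences that satisfy every rule: preposition noun verb conjunction verb conjunction noun verb; preposition noun verb noun verb conjunction noun verb; preposition conjunction verb conjunction verb conjunction noun verb; preposition conjunction verb noun verb conjunction noun verb.
Count = 4.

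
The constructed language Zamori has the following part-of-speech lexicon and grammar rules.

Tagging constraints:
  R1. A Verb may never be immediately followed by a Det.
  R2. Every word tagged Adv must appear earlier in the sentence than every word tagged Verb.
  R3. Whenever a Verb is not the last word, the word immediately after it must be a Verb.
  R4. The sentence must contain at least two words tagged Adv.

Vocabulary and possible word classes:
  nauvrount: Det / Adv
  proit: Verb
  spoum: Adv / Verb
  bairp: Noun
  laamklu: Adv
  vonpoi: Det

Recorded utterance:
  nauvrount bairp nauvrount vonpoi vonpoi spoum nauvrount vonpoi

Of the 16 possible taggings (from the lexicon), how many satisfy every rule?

7

Candidates per position — 1:nauvrount {Det,Adv}; 2:bairp {Noun}; 3:nauvrount {Det,Adv}; 4:vonpoi {Det}; 5:vonpoi {Det}; 6:spoum {Adv,Verb}; 7:nauvrount {Det,Adv}; 8:vonpoi {Det}.
There are 16 candidate sequences in total.
Checking each against the rules leaves 7 sequences.
Count = 7.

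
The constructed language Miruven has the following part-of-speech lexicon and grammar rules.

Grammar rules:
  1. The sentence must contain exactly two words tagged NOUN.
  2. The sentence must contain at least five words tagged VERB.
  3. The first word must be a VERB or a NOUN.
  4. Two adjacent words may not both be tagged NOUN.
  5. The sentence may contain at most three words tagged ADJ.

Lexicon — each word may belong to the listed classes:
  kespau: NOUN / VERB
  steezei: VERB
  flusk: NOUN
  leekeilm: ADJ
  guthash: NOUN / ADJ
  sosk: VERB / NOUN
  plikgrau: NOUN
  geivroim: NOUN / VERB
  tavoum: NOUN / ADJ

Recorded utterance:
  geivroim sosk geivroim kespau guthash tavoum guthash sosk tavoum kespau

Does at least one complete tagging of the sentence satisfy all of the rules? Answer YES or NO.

YES

Candidates per position — 1:geivroim {NOUN,VERB}; 2:sosk {VERB,NOUN}; 3:geivroim {NOUN,VERB}; 4:kespau {NOUN,VERB}; 5:guthash {NOUN,ADJ}; 6:tavoum {NOUN,ADJ}; 7:guthash {NOUN,ADJ}; 8:sosk {VERB,NOUN}; 9:tavoum {NOUN,ADJ}; 10:kespau {NOUN,VERB}.
One satisfying assignment: VERB NOUN VERB VERB NOUN ADJ ADJ VERB ADJ VERB.
Checking: rule 1 satisfied; rule 2 satisfied; rule 3 satisfied; rule 4 satisfied; rule 5 satisfied.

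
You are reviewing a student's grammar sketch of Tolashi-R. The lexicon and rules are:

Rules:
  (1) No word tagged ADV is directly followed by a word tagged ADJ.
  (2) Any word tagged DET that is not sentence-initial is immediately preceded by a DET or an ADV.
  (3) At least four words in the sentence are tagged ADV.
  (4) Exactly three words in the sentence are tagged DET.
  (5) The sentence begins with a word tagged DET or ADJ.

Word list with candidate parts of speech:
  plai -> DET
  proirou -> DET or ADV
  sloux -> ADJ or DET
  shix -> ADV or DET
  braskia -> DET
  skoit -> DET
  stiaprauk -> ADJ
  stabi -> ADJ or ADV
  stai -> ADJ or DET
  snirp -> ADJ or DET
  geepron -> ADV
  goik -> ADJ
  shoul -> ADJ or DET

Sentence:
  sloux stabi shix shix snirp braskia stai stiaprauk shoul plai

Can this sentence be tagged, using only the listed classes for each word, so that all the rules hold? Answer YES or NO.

NO

Candidates per position — 1:sloux {ADJ,DET}; 2:stabi {ADJ,ADV}; 3:shix {ADV,DET}; 4:shix {ADV,DET}; 5:snirp {ADJ,DET}; 6:braskia {DET}; 7:stai {ADJ,DET}; 8:stiaprauk {ADJ}; 9:shoul {ADJ,DET}; 10:plai {DET}.
Rule 2 cannot be satisfied by any choice of tags from the lexicon.
So there is no consistent tagging.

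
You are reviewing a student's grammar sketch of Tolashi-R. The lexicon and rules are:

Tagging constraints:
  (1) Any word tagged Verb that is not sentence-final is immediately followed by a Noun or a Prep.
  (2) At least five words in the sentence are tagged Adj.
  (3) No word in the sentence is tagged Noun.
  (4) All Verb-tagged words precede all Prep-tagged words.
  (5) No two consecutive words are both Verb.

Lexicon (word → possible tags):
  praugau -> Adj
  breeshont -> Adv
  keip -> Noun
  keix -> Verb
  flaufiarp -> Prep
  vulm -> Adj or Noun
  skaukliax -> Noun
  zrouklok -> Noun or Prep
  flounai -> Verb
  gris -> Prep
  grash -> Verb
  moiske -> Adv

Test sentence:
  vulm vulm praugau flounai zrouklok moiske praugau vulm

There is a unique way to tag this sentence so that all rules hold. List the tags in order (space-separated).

Candidates per position — 1:vulm {Adj,Noun}; 2:vulm {Adj,Noun}; 3:praugau {Adj}; 4:flounai {Verb}; 5:zrouklok {Noun,Prep}; 6:moiske {Adv}; 7:praugau {Adj}; 8:vulm {Adj,Noun}.
If word 1 were Noun, no tagging could satisfy rule 2; so word 1 is Adj.
If word 2 were Noun, no tagging could satisfy rule 2; so word 2 is Adj.
If word 5 were Noun, no tagging could satisfy rule 3; so word 5 is Prep.
If word 8 were Noun, no tagging could satisfy rule 2; so word 8 is Adj.
That leaves exactly one tagging: Adj Adj Adj Verb Prep Adv Adj Adj.
Verifying each rule — rule 1 ✓; rule 2 ✓; rule 3 ✓; rule 4 ✓; rule 5 ✓.

Adj Adj Adj Verb Prep Adv Adj Adj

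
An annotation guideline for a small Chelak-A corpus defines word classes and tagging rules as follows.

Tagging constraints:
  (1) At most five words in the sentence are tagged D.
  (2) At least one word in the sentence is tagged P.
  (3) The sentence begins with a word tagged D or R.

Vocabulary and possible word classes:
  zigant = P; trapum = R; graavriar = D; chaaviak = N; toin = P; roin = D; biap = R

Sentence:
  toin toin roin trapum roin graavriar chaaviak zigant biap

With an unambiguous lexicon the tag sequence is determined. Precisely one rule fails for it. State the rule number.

3

Fixed tagging: P P D R D D N P R.
Rule check: R1 holds, R2 holds, R3 violated.
Only rule 3 fails.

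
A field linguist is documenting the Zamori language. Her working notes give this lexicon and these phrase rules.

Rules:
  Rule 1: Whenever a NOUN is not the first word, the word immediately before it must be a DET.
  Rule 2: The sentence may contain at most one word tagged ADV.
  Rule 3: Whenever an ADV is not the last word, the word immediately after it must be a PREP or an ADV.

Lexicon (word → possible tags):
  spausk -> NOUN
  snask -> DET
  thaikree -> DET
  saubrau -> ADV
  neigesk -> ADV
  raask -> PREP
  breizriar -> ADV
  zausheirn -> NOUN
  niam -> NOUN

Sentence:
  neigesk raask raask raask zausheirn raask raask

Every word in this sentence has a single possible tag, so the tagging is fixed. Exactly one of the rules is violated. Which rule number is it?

1

Fixed tagging: ADV PREP PREP PREP NOUN PREP PREP.
Rule check: R1 fail, R2 pass, R3 pass.
Only rule 1 fails.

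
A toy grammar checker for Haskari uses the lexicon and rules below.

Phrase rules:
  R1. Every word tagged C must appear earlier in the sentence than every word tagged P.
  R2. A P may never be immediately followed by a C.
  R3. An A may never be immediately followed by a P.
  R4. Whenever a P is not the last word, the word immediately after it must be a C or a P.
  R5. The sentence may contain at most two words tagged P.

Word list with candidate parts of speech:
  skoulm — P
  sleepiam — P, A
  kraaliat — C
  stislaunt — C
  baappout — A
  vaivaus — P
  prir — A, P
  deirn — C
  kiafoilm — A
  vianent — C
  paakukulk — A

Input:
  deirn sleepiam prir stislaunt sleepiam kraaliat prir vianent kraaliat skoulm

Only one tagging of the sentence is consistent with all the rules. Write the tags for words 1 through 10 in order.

C A A C A C A C C P

Candidates per position — 1:deirn {C}; 2:sleepiam {P,A}; 3:prir {A,P}; 4:stislaunt {C}; 5:sleepiam {P,A}; 6:kraaliat {C}; 7:prir {A,P}; 8:vianent {C}; 9:kraaliat {C}; 10:skoulm {P}.
If word 2 were P, no tagging could satisfy rule 1; so word 2 is A.
If word 3 were P, no tagging could satisfy rule 1; so word 3 is A.
If word 5 were P, no tagging could satisfy rule 1; so word 5 is A.
If word 7 were P, no tagging could satisfy rule 1; so word 7 is A.
That leaves exactly one tagging: C A A C A C A C C P.
Verifying each rule — rule 1 ✓; rule 2 ✓; rule 3 ✓; rule 4 ✓; rule 5 ✓.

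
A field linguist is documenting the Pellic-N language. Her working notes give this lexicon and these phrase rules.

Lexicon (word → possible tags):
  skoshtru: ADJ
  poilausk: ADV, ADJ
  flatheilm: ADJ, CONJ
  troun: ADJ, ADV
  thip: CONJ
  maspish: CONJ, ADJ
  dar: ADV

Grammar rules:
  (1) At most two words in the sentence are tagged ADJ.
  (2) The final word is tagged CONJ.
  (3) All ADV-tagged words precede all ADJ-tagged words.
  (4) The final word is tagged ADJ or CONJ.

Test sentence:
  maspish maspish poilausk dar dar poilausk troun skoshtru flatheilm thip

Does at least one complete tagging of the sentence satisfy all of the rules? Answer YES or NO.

YES

Candidates per position — 1:maspish {CONJ,ADJ}; 2:maspish {CONJ,ADJ}; 3:poilausk {ADV,ADJ}; 4:dar {ADV}; 5:dar {ADV}; 6:poilausk {ADV,ADJ}; 7:troun {ADJ,ADV}; 8:skoshtru {ADJ}; 9:flatheilm {ADJ,CONJ}; 10:thip {CONJ}.
One satisfying assignment: CONJ CONJ ADV ADV ADV ADV ADV ADJ CONJ CONJ.
Rule-by-rule: rule 1 ok; rule 2 ok; rule 3 ok; rule 4 ok.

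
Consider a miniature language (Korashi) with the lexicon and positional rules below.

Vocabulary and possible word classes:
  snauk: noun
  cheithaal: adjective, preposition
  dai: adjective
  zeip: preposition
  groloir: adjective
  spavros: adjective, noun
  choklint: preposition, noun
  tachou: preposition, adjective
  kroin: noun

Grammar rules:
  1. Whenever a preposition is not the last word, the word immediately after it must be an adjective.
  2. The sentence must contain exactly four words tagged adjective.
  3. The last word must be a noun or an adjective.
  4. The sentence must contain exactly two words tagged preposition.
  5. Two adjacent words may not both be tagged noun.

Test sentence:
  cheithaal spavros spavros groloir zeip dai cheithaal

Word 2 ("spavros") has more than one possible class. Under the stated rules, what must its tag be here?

adjective

Candidates per position — 1:cheithaal {adjective,preposition}; 2:spavros {adjective,noun}; 3:spavros {adjective,noun}; 4:groloir {adjective}; 5:zeip {preposition}; 6:dai {adjective}; 7:cheithaal {adjective,preposition}.
Position 7: preposition is ruled out by rule 3; that leaves adjective.
Position 1: adjective is ruled out by rule 4; that leaves preposition.
Position 2: noun is ruled out by rule 1; that leaves adjective.
Position 3: adjective is ruled out by rule 2; that leaves noun.
So the tagging must be: preposition adjective noun adjective preposition adjective adjective.
Rule-by-rule: rule 1 holds; rule 2 holds; rule 3 holds; rule 4 holds; rule 5 holds.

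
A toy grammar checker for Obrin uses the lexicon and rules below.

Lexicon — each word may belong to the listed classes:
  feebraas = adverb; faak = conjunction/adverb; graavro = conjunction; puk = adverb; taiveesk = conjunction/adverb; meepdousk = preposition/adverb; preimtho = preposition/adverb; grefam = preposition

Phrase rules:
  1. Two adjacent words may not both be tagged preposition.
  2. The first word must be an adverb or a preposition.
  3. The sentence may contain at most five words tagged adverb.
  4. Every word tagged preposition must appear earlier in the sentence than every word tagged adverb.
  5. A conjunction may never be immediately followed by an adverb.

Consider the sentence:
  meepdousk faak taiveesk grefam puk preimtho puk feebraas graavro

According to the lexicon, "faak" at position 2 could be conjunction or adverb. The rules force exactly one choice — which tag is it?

Candidates per position — 1:meepdousk {preposition,adverb}; 2:faak {conjunction,adverb}; 3:taiveesk {conjunction,adverb}; 4:grefam {preposition}; 5:puk {adverb}; 6:preimtho {preposition,adverb}; 7:puk {adverb}; 8:feebraas {adverb}; 9:graavro {conjunction}.
If word 1 were adverb, no tagging could satisfy rule 4; so word 1 is preposition.
If word 2 were adverb, no tagging could satisfy rule 4; so word 2 is conjunction.
If word 3 were adverb, no tagging could satisfy rule 4; so word 3 is conjunction.
If word 6 were preposition, no tagging could satisfy rule 4; so word 6 is adverb.
The unique satisfying tagging is: preposition conjunction conjunction preposition adverb adverb adverb adverb conjunction.
Checking: rule 1 satisfied; rule 2 satisfied; rule 3 satisfied; rule 4 satisfied; rule 5 satisfied.

conjunction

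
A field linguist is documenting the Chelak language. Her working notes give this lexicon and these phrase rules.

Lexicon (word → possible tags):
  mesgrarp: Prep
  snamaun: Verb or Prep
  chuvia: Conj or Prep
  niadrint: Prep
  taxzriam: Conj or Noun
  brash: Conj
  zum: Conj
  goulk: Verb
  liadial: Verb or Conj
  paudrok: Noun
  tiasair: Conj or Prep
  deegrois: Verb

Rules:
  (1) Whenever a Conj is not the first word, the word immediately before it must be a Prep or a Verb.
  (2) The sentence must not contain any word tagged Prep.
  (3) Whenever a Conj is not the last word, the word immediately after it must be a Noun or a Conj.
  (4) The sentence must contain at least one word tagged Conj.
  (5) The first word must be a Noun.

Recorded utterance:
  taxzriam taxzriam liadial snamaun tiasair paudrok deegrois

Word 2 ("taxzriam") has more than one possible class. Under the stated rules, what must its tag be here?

Candidates per position — 1:taxzriam {Conj,Noun}; 2:taxzriam {Conj,Noun}; 3:liadial {Verb,Conj}; 4:snamaun {Verb,Prep}; 5:tiasair {Conj,Prep}; 6:paudrok {Noun}; 7:deegrois {Verb}.
Position 1: Conj is ruled out by rule 5; that leaves Noun.
Position 2: Conj is ruled out by rule 1; that leaves Noun.
Position 3: Conj is ruled out by rule 1; that leaves Verb.
Position 4: Prep is ruled out by rule 2; that leaves Verb.
Position 5: Prep is ruled out by rule 2; that leaves Conj.
So the tagging must be: Noun Noun Verb Verb Conj Noun Verb.
Checking: rule 1 ok; rule 2 ok; rule 3 ok; rule 4 ok; rule 5 ok.

Noun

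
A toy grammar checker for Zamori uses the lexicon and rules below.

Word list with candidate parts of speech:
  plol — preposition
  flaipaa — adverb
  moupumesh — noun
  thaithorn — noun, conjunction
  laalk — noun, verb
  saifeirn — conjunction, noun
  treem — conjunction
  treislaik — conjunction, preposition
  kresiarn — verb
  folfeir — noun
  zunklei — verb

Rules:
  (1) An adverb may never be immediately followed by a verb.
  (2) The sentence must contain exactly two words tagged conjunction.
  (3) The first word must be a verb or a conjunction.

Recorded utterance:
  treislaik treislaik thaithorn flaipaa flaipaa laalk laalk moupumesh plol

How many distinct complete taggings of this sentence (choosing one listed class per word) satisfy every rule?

Candidates per position — 1:treislaik {conjunction,preposition}; 2:treislaik {conjunction,preposition}; 3:thaithorn {noun,conjunction}; 4:flaipaa {adverb}; 5:flaipaa {adverb}; 6:laalk {noun,verb}; 7:laalk {noun,verb}; 8:moupumesh {noun}; 9:plol {preposition}.
There are 32 candidate sequences in total.
The sequences that satisfy every rule: conjunction conjunction noun adverb adverb noun noun noun preposition; conjunction conjunction noun adverb adverb noun verb noun preposition; conjunction preposition conjunction adverb adverb noun noun noun preposition; conjunction preposition conjunction adverb adverb noun verb noun preposition.
Count = 4.

4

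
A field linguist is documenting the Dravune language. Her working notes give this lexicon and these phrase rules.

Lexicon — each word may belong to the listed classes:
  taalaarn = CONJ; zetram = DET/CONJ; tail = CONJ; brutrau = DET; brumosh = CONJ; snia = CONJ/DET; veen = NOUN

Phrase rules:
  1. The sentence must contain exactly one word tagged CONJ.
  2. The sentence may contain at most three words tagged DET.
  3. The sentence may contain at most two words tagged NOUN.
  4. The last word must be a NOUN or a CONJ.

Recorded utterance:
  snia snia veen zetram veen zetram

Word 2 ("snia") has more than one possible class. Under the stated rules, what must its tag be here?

DET

Candidates per position — 1:snia {CONJ,DET}; 2:snia {CONJ,DET}; 3:veen {NOUN}; 4:zetram {DET,CONJ}; 5:veen {NOUN}; 6:zetram {DET,CONJ}.
If word 6 were DET, no tagging could satisfy rule 4; so word 6 is CONJ.
If word 1 were CONJ, no tagging could satisfy rule 1; so word 1 is DET.
If word 2 were CONJ, no tagging could satisfy rule 1; so word 2 is DET.
If word 4 were CONJ, no tagging could satisfy rule 1; so word 4 is DET.
So the tagging must be: DET DET NOUN DET NOUN CONJ.
Rule-by-rule: rule 1 holds; rule 2 holds; rule 3 holds; rule 4 holds.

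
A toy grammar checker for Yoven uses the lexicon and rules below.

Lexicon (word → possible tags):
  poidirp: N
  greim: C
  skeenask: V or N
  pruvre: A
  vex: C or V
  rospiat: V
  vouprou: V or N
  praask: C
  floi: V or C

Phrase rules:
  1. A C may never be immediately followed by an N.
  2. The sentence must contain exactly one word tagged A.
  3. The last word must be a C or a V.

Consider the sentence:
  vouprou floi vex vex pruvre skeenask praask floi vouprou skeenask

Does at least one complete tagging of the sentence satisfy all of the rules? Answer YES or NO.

YES

Candidates per position — 1:vouprou {V,N}; 2:floi {V,C}; 3:vex {C,V}; 4:vex {C,V}; 5:pruvre {A}; 6:skeenask {V,N}; 7:praask {C}; 8:floi {V,C}; 9:vouprou {V,N}; 10:skeenask {V,N}.
One satisfying assignment: V V C C A V C V V V.
Check: rule 1 holds; rule 2 holds; rule 3 holds.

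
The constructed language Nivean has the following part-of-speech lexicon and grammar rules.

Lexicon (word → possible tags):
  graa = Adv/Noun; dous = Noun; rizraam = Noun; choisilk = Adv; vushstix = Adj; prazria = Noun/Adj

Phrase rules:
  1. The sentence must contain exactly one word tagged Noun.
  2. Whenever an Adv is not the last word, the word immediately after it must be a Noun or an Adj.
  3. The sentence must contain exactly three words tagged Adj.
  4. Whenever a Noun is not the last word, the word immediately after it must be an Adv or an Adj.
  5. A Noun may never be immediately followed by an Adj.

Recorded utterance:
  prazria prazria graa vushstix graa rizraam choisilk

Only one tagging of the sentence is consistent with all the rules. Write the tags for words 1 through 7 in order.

Candidates per position — 1:prazria {Noun,Adj}; 2:prazria {Noun,Adj}; 3:graa {Adv,Noun}; 4:vushstix {Adj}; 5:graa {Adv,Noun}; 6:rizraam {Noun}; 7:choisilk {Adv}.
Position 1: tagging it Noun would leave rule 1 unsatisfiable, so it must be Adj.
Position 2: tagging it Noun would leave rule 1 unsatisfiable, so it must be Adj.
Position 3: tagging it Noun would leave rule 1 unsatisfiable, so it must be Adv.
Position 5: tagging it Noun would leave rule 1 unsatisfiable, so it must be Adv.
That leaves exactly one tagging: Adj Adj Adv Adj Adv Noun Adv.
Verifying each rule — rule 1 satisfied; rule 2 satisfied; rule 3 satisfied; rule 4 satisfied; rule 5 satisfied.

Adj Adj Adv Adj Adv Noun Adv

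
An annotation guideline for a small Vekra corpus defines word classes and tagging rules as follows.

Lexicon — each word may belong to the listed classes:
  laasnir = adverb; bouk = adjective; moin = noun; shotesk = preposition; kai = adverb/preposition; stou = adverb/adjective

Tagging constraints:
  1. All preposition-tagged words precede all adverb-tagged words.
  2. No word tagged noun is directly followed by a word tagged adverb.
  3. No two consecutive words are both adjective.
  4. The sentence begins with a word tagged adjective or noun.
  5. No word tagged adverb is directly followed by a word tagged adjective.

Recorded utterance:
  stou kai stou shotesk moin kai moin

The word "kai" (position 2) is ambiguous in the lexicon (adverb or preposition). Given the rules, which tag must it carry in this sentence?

preposition

Candidates per position — 1:stou {adverb,adjective}; 2:kai {adverb,preposition}; 3:stou {adverb,adjective}; 4:shotesk {preposition}; 5:moin {noun}; 6:kai {adverb,preposition}; 7:moin {noun}.
Position 1: tagging it adverb would leave rule 1 unsatisfiable, so it must be adjective.
Position 2: tagging it adverb would leave rule 1 unsatisfiable, so it must be preposition.
Position 3: tagging it adverb would leave rule 1 unsatisfiable, so it must be adjective.
Position 6: tagging it adverb would leave rule 2 unsatisfiable, so it must be preposition.
The only consistent sequence is: adjective preposition adjective preposition noun preposition noun.
Verifying each rule — rule 1 ok; rule 2 ok; rule 3 ok; rule 4 ok; rule 5 ok.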